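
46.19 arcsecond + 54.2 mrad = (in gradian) 3.465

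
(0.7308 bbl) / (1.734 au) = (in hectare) 4.479e-17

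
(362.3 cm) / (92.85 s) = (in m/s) 0.03902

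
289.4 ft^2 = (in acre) 0.006644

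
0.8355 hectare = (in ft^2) 8.993e+04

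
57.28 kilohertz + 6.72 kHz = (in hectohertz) 640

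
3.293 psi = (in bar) 0.227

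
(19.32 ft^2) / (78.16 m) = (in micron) 2.296e+04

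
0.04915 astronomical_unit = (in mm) 7.353e+12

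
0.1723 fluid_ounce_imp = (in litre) 0.004896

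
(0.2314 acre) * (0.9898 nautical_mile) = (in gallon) 4.535e+08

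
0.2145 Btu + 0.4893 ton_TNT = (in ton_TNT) 0.4893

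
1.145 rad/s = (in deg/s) 65.6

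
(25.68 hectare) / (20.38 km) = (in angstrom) 1.26e+11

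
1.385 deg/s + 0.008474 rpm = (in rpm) 0.2393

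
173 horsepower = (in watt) 1.29e+05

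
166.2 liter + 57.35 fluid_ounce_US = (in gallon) 44.35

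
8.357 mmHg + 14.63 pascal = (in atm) 0.01114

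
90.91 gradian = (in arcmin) 4909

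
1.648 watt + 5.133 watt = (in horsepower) 0.009093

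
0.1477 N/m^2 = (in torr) 0.001108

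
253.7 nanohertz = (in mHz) 0.0002537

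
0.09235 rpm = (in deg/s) 0.5541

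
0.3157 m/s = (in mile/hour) 0.7062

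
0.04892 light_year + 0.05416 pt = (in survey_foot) 1.518e+15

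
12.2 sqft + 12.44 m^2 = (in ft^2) 146.1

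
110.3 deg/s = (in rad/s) 1.925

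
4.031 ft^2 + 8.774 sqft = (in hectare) 0.000119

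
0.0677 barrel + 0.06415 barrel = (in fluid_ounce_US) 708.8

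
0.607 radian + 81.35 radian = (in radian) 81.96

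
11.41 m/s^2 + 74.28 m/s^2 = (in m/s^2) 85.69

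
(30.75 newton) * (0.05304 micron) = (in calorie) 3.898e-07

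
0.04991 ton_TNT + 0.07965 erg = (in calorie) 4.991e+07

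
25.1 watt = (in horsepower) 0.03366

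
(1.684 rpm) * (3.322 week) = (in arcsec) 7.308e+10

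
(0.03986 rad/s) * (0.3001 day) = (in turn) 164.5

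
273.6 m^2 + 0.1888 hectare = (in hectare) 0.2162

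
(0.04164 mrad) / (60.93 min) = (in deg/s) 6.526e-07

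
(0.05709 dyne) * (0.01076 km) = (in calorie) 1.468e-06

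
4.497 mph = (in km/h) 7.237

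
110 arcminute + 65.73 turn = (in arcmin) 1.42e+06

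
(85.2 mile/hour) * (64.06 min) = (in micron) 1.464e+11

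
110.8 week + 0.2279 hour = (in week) 110.8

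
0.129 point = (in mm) 0.04551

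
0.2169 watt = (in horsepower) 0.0002909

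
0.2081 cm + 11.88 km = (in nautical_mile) 6.415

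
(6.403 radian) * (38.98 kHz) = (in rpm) 2.383e+06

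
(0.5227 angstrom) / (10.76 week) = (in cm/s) 8.032e-16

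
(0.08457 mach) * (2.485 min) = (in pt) 1.217e+07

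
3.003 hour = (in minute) 180.2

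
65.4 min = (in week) 0.006488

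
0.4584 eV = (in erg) 7.344e-13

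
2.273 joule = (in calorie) 0.5433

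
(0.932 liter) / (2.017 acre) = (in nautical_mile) 6.165e-11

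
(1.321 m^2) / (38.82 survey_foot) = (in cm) 11.16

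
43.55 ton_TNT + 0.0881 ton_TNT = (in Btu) 1.731e+08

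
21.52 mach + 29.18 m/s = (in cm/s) 7.357e+05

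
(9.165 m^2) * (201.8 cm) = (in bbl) 116.3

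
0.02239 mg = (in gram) 2.239e-05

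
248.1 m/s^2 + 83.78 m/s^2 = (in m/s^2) 331.9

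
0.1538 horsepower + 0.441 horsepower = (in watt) 443.5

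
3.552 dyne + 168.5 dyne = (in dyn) 172.1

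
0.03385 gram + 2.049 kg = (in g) 2049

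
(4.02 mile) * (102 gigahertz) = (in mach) 1.938e+12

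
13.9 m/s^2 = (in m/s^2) 13.9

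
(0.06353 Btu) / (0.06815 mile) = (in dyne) 6.111e+04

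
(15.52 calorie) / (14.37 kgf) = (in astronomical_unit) 3.08e-12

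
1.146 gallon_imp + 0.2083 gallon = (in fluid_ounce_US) 202.8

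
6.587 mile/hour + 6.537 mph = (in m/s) 5.867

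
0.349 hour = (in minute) 20.94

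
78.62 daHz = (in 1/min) 4.717e+04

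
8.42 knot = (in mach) 0.01272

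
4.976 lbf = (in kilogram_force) 2.257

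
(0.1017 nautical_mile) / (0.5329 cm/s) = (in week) 0.05844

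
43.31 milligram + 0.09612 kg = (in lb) 0.212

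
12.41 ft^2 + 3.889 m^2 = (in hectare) 0.0005042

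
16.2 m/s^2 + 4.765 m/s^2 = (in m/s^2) 20.96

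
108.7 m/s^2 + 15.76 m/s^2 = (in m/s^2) 124.5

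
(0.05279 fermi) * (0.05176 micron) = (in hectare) 2.732e-28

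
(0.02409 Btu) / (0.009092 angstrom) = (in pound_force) 6.284e+12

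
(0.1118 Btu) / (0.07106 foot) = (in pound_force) 1224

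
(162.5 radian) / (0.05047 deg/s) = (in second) 1.845e+05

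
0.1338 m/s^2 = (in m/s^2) 0.1338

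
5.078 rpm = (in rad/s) 0.5318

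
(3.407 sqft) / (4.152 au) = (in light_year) 5.386e-29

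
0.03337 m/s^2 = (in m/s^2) 0.03337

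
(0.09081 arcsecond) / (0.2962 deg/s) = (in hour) 2.366e-08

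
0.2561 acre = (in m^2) 1036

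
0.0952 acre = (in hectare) 0.03853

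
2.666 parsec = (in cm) 8.226e+18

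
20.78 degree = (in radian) 0.3627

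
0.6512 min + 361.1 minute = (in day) 0.2512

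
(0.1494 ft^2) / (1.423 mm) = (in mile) 0.006061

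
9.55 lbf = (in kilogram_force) 4.332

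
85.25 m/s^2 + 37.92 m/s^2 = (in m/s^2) 123.2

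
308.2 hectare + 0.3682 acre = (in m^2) 3.083e+06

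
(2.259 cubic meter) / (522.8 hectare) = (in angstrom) 4321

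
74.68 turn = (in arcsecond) 9.679e+07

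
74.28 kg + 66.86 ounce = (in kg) 76.18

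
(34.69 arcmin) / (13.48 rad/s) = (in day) 8.664e-09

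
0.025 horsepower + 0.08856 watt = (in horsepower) 0.02512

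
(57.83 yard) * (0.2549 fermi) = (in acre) 3.331e-18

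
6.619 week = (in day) 46.33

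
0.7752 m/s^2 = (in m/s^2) 0.7752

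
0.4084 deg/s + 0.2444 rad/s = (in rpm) 2.402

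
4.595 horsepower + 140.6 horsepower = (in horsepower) 145.2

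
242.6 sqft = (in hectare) 0.002254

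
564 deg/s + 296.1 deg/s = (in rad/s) 15.01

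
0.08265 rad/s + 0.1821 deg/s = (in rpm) 0.8196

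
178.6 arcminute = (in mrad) 51.95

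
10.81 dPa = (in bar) 1.081e-05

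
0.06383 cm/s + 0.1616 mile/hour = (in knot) 0.1417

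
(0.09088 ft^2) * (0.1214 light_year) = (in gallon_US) 2.562e+15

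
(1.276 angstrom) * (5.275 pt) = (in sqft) 2.556e-12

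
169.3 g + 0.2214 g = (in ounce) 5.98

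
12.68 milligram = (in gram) 0.01268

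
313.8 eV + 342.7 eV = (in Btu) 9.969e-20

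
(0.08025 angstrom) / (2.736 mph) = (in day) 7.594e-17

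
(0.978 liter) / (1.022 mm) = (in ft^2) 10.3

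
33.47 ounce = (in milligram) 9.489e+05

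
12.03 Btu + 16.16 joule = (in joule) 1.271e+04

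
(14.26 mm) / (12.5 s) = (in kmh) 0.004107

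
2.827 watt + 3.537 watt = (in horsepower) 0.008534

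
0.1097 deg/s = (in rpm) 0.01828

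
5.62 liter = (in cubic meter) 0.00562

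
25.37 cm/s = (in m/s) 0.2537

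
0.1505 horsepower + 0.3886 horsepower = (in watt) 402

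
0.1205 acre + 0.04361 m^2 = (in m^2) 487.7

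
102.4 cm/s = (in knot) 1.99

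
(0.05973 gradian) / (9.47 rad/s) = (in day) 1.147e-09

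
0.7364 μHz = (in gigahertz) 7.364e-16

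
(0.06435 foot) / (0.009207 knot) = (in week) 6.847e-06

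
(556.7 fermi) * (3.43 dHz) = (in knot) 3.712e-13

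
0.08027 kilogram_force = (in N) 0.7872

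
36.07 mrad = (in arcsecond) 7440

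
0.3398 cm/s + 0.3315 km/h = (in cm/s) 9.548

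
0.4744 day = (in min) 683.1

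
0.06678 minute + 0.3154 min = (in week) 3.791e-05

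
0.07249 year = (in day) 26.46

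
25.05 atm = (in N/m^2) 2.538e+06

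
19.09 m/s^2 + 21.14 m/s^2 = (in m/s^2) 40.23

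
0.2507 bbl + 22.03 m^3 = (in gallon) 5830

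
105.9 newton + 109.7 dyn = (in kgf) 10.8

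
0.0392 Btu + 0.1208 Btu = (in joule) 168.8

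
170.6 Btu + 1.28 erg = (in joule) 1.8e+05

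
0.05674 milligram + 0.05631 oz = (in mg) 1596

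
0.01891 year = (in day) 6.902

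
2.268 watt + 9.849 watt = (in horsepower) 0.01625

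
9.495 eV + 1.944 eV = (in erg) 1.833e-11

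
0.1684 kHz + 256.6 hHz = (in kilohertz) 25.83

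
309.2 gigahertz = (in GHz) 309.2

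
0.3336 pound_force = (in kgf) 0.1513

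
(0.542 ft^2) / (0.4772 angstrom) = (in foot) 3.462e+09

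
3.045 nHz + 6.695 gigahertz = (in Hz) 6.695e+09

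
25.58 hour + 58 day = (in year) 0.1618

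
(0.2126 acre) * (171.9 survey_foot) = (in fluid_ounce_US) 1.524e+09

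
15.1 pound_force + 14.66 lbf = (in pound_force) 29.76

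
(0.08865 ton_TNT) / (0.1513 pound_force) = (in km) 5.511e+05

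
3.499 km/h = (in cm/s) 97.19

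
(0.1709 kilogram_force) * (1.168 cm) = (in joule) 0.01958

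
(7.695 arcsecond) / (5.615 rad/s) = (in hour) 1.846e-09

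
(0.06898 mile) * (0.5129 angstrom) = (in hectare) 5.694e-13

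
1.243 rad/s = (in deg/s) 71.22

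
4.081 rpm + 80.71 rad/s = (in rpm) 774.8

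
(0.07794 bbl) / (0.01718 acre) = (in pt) 0.5052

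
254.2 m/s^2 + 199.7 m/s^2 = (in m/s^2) 453.9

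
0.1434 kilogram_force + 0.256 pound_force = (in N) 2.545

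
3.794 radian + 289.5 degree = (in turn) 1.408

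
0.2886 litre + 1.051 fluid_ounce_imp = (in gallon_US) 0.08413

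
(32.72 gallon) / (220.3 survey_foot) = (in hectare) 1.845e-07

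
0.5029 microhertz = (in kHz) 5.029e-10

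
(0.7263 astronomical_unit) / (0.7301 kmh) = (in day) 6.201e+06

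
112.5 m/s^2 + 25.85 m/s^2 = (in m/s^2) 138.3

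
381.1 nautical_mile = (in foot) 2.316e+06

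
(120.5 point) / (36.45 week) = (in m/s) 1.928e-09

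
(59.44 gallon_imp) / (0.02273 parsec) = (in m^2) 3.853e-16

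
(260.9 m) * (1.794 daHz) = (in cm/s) 4.681e+05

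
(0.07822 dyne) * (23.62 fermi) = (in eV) 0.1153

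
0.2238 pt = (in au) 5.278e-16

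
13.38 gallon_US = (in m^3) 0.05065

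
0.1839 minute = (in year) 3.499e-07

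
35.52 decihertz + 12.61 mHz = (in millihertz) 3565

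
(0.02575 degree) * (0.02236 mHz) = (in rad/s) 1.005e-08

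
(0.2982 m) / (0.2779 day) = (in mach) 3.647e-08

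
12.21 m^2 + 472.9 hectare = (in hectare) 472.9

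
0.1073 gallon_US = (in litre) 0.4062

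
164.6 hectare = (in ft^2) 1.772e+07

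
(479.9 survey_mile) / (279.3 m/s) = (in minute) 46.09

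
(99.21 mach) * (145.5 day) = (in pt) 1.204e+15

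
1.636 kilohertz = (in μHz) 1.636e+09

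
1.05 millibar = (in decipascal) 1050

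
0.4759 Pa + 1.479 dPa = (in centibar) 0.0006238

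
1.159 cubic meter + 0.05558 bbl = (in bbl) 7.345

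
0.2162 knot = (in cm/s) 11.12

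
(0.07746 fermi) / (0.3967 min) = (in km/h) 1.172e-17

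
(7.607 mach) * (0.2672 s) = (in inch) 2.725e+04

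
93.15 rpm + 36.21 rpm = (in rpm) 129.4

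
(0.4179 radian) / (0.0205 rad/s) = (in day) 0.0002359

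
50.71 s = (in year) 1.608e-06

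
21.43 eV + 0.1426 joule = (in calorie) 0.03408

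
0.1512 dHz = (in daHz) 0.001512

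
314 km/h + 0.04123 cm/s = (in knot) 169.5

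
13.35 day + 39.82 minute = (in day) 13.38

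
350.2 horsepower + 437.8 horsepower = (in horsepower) 788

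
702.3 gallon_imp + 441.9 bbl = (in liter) 7.345e+04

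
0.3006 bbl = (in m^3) 0.04779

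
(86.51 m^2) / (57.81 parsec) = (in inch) 1.909e-15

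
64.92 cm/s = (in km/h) 2.337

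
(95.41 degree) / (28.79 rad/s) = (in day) 6.694e-07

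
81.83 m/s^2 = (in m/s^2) 81.83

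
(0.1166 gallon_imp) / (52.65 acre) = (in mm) 2.488e-06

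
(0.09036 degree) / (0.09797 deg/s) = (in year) 2.925e-08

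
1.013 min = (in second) 60.78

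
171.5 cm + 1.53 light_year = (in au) 9.676e+04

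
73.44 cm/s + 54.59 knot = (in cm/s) 2882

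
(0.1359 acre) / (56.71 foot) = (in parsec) 1.031e-15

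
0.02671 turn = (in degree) 9.616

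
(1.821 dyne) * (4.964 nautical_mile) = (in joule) 0.1674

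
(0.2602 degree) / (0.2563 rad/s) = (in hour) 4.922e-06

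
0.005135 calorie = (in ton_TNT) 5.135e-12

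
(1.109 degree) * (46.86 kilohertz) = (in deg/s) 5.197e+04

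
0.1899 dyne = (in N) 1.899e-06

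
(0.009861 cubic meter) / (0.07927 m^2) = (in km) 0.0001244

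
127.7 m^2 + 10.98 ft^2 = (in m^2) 128.7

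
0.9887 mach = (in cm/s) 3.367e+04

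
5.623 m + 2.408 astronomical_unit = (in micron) 3.602e+17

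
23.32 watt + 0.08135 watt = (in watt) 23.4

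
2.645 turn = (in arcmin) 5.713e+04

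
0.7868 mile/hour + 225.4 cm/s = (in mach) 0.007653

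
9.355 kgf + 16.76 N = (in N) 108.5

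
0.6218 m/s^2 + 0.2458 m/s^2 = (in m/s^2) 0.8676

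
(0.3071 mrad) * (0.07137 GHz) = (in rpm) 2.093e+05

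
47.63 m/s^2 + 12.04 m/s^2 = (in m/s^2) 59.67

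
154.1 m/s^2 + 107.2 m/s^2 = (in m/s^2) 261.3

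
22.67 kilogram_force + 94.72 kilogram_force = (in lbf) 258.8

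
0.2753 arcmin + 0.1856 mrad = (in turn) 4.228e-05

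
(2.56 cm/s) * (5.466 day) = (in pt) 3.427e+07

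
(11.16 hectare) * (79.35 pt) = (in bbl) 1.965e+04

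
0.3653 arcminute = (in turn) 1.691e-05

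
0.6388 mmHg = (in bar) 0.0008517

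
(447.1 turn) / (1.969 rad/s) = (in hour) 0.3963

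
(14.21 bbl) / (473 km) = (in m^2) 4.776e-06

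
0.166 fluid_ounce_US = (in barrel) 3.088e-05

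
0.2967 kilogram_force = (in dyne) 2.91e+05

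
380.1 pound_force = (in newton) 1691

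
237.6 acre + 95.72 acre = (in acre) 333.3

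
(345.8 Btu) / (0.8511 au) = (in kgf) 2.922e-07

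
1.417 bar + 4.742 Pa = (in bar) 1.417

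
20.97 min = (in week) 0.00208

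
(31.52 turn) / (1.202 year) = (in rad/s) 5.225e-06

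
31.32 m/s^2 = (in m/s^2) 31.32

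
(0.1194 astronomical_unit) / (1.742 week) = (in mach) 49.79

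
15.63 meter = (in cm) 1563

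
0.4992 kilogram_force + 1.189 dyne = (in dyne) 4.895e+05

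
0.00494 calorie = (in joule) 0.02067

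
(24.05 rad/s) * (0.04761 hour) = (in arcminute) 1.417e+07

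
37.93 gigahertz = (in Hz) 3.793e+10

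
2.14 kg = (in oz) 75.49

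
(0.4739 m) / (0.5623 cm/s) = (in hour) 0.02341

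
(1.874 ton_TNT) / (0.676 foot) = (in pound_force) 8.555e+09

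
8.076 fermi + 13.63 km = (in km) 13.63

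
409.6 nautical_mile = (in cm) 7.586e+07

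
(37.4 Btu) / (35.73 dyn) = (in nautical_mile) 5.963e+04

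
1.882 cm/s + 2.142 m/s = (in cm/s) 216.1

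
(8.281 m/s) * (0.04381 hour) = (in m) 1306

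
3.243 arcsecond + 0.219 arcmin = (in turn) 1.264e-05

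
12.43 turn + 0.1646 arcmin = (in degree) 4475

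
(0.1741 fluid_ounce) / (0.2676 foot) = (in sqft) 0.0006795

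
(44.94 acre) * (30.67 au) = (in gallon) 2.204e+20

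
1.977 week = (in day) 13.84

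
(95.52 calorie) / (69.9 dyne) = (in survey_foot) 1.876e+06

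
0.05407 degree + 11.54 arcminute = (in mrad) 4.301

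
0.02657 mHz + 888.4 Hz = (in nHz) 8.884e+11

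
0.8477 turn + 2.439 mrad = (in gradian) 339.2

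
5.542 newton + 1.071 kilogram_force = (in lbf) 3.607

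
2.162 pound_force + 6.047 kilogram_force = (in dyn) 6.892e+06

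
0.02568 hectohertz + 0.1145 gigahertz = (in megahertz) 114.5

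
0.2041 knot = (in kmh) 0.378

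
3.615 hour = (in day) 0.1506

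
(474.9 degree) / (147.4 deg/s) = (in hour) 0.000895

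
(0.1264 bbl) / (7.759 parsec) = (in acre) 2.074e-23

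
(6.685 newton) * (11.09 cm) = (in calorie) 0.1772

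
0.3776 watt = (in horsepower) 0.0005064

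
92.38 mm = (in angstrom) 9.238e+08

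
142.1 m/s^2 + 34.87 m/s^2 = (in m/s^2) 177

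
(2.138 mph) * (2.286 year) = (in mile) 4.281e+04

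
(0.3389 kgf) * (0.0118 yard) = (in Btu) 3.399e-05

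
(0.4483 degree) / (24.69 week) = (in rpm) 5.004e-09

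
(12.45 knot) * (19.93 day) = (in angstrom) 1.103e+17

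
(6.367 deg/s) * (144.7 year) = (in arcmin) 1.743e+12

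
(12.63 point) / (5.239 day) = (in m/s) 9.843e-09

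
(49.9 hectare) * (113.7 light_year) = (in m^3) 5.368e+23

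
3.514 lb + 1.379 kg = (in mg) 2.973e+06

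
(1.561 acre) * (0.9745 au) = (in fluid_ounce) 3.114e+19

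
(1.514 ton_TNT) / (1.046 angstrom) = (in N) 6.056e+19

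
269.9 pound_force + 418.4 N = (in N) 1619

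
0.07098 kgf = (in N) 0.6961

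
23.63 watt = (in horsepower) 0.03169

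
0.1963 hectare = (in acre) 0.4851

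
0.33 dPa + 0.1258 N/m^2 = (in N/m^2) 0.1588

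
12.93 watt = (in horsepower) 0.01734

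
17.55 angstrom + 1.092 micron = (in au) 7.311e-18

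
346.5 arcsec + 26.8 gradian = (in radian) 0.4227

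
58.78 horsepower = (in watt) 4.383e+04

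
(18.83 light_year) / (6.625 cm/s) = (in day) 3.112e+13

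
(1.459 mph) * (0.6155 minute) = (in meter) 24.09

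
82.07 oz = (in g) 2327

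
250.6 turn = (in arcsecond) 3.248e+08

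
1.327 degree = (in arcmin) 79.62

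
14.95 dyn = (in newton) 0.0001495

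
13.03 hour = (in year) 0.001487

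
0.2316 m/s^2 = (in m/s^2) 0.2316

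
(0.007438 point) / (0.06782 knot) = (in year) 2.385e-12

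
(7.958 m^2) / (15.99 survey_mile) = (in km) 3.092e-07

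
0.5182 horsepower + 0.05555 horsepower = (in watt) 427.8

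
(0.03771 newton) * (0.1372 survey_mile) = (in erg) 8.326e+07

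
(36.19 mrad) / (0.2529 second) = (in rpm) 1.367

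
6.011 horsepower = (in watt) 4482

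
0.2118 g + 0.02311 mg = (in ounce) 0.007472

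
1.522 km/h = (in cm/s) 42.28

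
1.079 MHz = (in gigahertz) 0.001079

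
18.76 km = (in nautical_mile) 10.13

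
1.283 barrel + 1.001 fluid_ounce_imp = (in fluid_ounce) 6898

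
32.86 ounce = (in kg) 0.9316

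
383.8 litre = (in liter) 383.8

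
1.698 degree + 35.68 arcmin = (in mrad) 40.01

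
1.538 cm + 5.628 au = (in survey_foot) 2.762e+12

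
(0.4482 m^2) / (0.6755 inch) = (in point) 7.405e+04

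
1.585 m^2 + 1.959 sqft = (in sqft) 19.02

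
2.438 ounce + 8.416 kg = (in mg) 8.485e+06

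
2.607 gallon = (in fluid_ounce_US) 333.7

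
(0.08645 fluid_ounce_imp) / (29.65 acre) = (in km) 2.047e-14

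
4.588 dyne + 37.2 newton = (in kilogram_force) 3.793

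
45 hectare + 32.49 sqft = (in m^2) 4.5e+05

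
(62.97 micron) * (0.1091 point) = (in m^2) 2.424e-09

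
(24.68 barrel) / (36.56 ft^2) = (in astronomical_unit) 7.722e-12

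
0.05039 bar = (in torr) 37.8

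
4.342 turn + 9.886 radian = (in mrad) 3.717e+04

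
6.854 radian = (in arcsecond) 1.414e+06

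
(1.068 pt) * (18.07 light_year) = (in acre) 1.592e+10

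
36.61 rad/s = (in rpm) 349.6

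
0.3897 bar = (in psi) 5.652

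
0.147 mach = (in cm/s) 5005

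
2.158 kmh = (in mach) 0.00176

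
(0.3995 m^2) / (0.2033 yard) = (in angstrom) 2.149e+10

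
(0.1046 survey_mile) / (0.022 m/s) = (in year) 0.0002426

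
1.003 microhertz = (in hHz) 1.003e-08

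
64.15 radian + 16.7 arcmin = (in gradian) 4084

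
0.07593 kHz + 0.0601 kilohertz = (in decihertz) 1360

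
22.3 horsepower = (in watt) 1.663e+04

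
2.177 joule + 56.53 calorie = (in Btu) 0.2262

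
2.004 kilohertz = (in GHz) 2.004e-06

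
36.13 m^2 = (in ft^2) 388.9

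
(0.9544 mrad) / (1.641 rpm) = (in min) 9.256e-05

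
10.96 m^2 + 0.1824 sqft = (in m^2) 10.98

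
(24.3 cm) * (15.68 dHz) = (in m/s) 0.381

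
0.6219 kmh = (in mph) 0.3864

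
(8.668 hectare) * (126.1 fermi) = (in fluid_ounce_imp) 0.0003847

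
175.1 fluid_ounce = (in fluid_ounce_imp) 182.3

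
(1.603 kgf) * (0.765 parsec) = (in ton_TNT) 8.869e+07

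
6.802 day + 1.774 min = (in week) 0.9719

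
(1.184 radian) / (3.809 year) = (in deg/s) 5.648e-07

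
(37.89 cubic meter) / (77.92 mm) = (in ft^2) 5234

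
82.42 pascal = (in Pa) 82.42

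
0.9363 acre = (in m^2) 3789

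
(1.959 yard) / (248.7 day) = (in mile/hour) 1.865e-07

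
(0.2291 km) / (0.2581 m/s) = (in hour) 0.2466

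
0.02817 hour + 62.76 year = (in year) 62.76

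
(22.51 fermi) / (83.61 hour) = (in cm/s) 7.479e-18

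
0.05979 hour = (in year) 6.825e-06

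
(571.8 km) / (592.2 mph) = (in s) 2160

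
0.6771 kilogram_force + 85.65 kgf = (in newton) 846.6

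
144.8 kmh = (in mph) 89.97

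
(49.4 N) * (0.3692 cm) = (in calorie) 0.04359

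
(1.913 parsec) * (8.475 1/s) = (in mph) 1.119e+18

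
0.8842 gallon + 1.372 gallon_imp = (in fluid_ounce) 324.1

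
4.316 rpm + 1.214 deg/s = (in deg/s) 27.11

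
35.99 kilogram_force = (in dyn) 3.529e+07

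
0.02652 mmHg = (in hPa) 0.03536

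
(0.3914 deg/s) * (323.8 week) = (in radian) 1.338e+06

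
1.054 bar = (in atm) 1.04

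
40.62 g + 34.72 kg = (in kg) 34.76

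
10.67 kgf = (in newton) 104.6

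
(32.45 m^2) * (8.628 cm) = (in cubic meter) 2.8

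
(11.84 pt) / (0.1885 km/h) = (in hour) 2.216e-05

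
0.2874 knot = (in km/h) 0.5323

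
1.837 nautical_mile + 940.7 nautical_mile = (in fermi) 1.746e+21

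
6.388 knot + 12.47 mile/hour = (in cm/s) 886.1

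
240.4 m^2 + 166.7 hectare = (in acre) 412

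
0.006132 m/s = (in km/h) 0.02208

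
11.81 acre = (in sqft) 5.144e+05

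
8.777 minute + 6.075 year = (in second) 1.916e+08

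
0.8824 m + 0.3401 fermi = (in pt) 2501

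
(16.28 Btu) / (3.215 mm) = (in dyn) 5.343e+11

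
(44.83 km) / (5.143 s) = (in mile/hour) 1.95e+04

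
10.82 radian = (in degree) 619.9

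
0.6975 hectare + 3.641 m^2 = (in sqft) 7.512e+04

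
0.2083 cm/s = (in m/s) 0.002083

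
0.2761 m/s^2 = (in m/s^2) 0.2761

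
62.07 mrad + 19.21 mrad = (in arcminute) 279.4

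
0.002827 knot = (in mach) 4.271e-06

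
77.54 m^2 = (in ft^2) 834.6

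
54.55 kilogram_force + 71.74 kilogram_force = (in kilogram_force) 126.3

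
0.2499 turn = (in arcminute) 5398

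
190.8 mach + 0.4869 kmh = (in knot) 1.263e+05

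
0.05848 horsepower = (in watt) 43.61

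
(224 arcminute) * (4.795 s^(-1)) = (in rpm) 2.984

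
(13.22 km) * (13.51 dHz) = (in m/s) 1.786e+04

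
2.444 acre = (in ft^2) 1.065e+05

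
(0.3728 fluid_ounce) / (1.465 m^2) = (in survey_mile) 4.676e-09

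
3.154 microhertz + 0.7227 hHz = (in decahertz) 7.227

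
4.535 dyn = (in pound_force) 1.02e-05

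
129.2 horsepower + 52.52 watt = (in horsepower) 129.3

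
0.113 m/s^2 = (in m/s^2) 0.113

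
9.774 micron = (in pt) 0.02771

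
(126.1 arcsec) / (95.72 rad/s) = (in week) 1.056e-11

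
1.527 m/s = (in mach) 0.004485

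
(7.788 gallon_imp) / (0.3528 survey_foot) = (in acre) 8.136e-05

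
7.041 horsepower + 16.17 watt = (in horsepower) 7.063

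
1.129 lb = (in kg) 0.5121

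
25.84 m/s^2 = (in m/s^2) 25.84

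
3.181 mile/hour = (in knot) 2.764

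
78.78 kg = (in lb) 173.7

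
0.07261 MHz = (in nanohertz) 7.261e+13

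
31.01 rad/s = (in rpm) 296.1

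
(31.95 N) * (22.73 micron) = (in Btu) 6.883e-07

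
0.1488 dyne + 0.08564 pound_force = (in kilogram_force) 0.03885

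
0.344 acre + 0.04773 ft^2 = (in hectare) 0.1392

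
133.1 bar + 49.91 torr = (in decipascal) 1.332e+08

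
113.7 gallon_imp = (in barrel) 3.251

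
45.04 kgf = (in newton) 441.7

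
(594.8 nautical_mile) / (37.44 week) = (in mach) 0.0001429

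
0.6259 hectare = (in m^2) 6259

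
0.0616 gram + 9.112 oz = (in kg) 0.2584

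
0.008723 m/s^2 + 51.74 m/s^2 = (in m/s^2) 51.75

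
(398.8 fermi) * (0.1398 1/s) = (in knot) 1.084e-13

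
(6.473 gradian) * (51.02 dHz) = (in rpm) 4.954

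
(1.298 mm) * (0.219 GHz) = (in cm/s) 2.843e+07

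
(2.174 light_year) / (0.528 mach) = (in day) 1.324e+09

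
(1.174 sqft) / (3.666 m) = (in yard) 0.03254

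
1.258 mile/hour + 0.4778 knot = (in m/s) 0.8082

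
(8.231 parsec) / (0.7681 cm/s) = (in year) 1.049e+12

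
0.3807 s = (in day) 4.406e-06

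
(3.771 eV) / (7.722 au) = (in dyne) 5.23e-26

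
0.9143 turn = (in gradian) 365.7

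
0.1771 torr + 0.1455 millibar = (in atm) 0.0003766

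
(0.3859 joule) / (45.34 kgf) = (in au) 5.802e-15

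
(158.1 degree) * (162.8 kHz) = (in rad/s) 4.492e+05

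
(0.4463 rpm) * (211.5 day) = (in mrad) 8.54e+08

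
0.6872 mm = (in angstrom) 6.872e+06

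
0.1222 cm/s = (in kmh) 0.004399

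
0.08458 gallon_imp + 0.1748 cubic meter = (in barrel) 1.102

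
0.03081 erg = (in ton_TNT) 7.364e-19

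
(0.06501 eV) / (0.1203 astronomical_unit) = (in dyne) 5.788e-26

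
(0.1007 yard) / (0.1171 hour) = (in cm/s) 0.02184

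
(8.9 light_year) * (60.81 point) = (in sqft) 1.944e+16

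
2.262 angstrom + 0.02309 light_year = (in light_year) 0.02309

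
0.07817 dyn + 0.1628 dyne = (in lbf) 5.417e-07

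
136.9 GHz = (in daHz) 1.369e+10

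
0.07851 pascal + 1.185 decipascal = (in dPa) 1.97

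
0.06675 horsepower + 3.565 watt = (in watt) 53.34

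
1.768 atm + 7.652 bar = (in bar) 9.443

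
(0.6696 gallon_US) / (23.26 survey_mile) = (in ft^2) 7.289e-07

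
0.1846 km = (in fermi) 1.846e+17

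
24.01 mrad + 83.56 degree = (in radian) 1.482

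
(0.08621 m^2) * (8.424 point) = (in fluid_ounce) 8.663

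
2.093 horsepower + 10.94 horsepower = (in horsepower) 13.03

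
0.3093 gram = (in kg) 0.0003093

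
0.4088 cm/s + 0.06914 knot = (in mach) 0.0001165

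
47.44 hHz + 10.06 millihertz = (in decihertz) 4.744e+04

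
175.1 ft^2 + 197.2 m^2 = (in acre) 0.05275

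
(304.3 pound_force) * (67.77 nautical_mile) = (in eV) 1.06e+27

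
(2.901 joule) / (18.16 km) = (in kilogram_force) 1.629e-05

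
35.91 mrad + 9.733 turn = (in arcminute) 2.104e+05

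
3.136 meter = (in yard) 3.43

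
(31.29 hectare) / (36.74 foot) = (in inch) 1.1e+06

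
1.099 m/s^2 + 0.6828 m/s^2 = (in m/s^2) 1.782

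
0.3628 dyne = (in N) 3.628e-06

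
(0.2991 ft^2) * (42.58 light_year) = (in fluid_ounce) 3.785e+20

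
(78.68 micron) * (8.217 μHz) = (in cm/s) 6.465e-08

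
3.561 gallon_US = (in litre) 13.48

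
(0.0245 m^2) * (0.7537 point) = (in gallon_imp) 0.001433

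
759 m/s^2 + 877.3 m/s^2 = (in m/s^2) 1636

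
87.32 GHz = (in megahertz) 8.732e+04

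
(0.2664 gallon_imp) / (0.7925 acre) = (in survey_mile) 2.346e-10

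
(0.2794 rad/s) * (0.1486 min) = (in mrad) 2491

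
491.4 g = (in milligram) 4.914e+05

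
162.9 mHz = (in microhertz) 1.629e+05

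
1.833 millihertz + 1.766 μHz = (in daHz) 0.0001835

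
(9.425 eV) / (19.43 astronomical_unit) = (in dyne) 5.195e-26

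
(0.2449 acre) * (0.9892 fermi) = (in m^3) 9.804e-13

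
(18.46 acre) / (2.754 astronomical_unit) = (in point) 0.000514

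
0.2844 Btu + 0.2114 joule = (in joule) 300.3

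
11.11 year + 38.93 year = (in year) 50.04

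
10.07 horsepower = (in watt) 7509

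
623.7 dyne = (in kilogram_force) 0.000636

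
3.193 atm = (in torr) 2427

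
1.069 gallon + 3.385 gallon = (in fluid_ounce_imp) 593.4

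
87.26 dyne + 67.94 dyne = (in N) 0.001552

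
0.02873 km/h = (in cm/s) 0.7981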